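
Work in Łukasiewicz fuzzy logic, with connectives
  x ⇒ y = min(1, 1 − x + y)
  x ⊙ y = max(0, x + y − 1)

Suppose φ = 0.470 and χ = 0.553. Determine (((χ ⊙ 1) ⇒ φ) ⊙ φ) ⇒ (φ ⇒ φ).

1.000

χ ⊙ 1 = max(0, 0.553 + 1.000 − 1) = max(0, 0.553) = 0.553
(χ ⊙ 1) ⇒ φ = min(1, 1 − 0.553 + 0.470) = min(1, 0.917) = 0.917
((χ ⊙ 1) ⇒ φ) ⊙ φ = max(0, 0.917 + 0.470 − 1) = max(0, 0.387) = 0.387
φ ⇒ φ = min(1, 1 − 0.470 + 0.470) = min(1, 1.000) = 1.000
(((χ ⊙ 1) ⇒ φ) ⊙ φ) ⇒ (φ ⇒ φ) = min(1, 1 − 0.387 + 1.000) = min(1, 1.613) = 1.000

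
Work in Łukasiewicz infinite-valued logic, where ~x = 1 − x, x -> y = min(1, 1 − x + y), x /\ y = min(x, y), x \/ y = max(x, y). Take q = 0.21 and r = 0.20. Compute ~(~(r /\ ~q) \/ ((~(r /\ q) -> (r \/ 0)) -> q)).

0.19

~q = 1 − 0.21 = 0.79
r /\ ~q = min(0.20, 0.79) = 0.20
~(r /\ ~q) = 1 − 0.20 = 0.80
r /\ q = min(0.20, 0.21) = 0.20
~(r /\ q) = 1 − 0.20 = 0.80
r \/ 0 = max(0.20, 0.00) = 0.20
~(r /\ q) -> (r \/ 0) = min(1, 1 − 0.80 + 0.20) = min(1, 0.40) = 0.40
(~(r /\ q) -> (r \/ 0)) -> q = min(1, 1 − 0.40 + 0.21) = min(1, 0.81) = 0.81
~(r /\ ~q) \/ ((~(r /\ q) -> (r \/ 0)) -> q) = max(0.80, 0.81) = 0.81
~(~(r /\ ~q) \/ ((~(r /\ q) -> (r \/ 0)) -> q)) = 1 − 0.81 = 0.19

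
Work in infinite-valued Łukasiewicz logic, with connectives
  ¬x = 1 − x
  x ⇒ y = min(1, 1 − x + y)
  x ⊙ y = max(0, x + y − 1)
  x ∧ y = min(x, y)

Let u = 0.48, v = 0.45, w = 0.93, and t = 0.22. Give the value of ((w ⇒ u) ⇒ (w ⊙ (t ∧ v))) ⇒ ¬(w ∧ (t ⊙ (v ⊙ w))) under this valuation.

w ⇒ u = min(1, 1 − 0.93 + 0.48) = min(1, 0.55) = 0.55
t ∧ v = min(0.22, 0.45) = 0.22
w ⊙ (t ∧ v) = max(0, 0.93 + 0.22 − 1) = max(0, 0.15) = 0.15
(w ⇒ u) ⇒ (w ⊙ (t ∧ v)) = min(1, 1 − 0.55 + 0.15) = min(1, 0.60) = 0.60
v ⊙ w = max(0, 0.45 + 0.93 − 1) = max(0, 0.38) = 0.38
t ⊙ (v ⊙ w) = max(0, 0.22 + 0.38 − 1) = max(0, -0.40) = 0.00
w ∧ (t ⊙ (v ⊙ w)) = min(0.93, 0.00) = 0.00
¬(w ∧ (t ⊙ (v ⊙ w))) = 1 − 0.00 = 1.00
((w ⇒ u) ⇒ (w ⊙ (t ∧ v))) ⇒ ¬(w ∧ (t ⊙ (v ⊙ w))) = min(1, 1 − 0.60 + 1.00) = min(1, 1.40) = 1.00

1.00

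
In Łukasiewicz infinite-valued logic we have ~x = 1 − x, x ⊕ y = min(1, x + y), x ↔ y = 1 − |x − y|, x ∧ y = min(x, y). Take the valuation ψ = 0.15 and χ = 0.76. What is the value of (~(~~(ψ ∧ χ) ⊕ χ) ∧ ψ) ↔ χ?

0.33

ψ ∧ χ = min(0.15, 0.76) = 0.15
~(ψ ∧ χ) = 1 − 0.15 = 0.85
~~(ψ ∧ χ) = 1 − 0.85 = 0.15
~~(ψ ∧ χ) ⊕ χ = min(1, 0.15 + 0.76) = min(1, 0.91) = 0.91
~(~~(ψ ∧ χ) ⊕ χ) = 1 − 0.91 = 0.09
~(~~(ψ ∧ χ) ⊕ χ) ∧ ψ = min(0.09, 0.15) = 0.09
(~(~~(ψ ∧ χ) ⊕ χ) ∧ ψ) ↔ χ = 1 − |0.09 − 0.76| = 1 − 0.67 = 0.33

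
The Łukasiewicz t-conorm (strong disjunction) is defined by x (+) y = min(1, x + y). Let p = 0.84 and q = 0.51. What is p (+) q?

p (+) q = min(1, 0.84 + 0.51) = min(1, 1.35) = 1.00
For comparison, the Gödel t-conorm max(x, y) would give 0.84.

1.00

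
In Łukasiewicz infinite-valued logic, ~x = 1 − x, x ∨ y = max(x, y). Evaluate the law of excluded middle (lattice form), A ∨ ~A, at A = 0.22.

~A = 1 − 0.22 = 0.78
A ∨ ~A = max(0.22, 0.78) = 0.78
(The value 0.78 < 1 shows this instance is not satisfied; not a Ł∞-tautology — its value is max(a, 1−a).)

0.78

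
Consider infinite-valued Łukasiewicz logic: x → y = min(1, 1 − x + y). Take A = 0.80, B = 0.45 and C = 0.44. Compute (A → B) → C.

A → B = min(1, 1 − 0.80 + 0.45) = min(1, 0.65) = 0.65
(A → B) → C = min(1, 1 − 0.65 + 0.44) = min(1, 0.79) = 0.79

0.79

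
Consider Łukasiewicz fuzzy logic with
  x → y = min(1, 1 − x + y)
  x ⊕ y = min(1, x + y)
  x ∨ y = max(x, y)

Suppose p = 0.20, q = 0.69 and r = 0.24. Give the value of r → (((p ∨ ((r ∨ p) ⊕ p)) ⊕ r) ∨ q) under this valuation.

r ∨ p = max(0.24, 0.20) = 0.24
(r ∨ p) ⊕ p = min(1, 0.24 + 0.20) = min(1, 0.44) = 0.44
p ∨ ((r ∨ p) ⊕ p) = max(0.20, 0.44) = 0.44
(p ∨ ((r ∨ p) ⊕ p)) ⊕ r = min(1, 0.44 + 0.24) = min(1, 0.68) = 0.68
((p ∨ ((r ∨ p) ⊕ p)) ⊕ r) ∨ q = max(0.68, 0.69) = 0.69
r → (((p ∨ ((r ∨ p) ⊕ p)) ⊕ r) ∨ q) = min(1, 1 − 0.24 + 0.69) = min(1, 1.45) = 1.00

1.00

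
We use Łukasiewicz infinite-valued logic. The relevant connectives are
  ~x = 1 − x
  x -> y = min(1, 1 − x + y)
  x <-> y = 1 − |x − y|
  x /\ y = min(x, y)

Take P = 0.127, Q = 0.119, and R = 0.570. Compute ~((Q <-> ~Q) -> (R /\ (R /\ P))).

0.111

~Q = 1 − 0.119 = 0.881
Q <-> ~Q = 1 − |0.119 − 0.881| = 1 − 0.762 = 0.238
R /\ P = min(0.570, 0.127) = 0.127
R /\ (R /\ P) = min(0.570, 0.127) = 0.127
(Q <-> ~Q) -> (R /\ (R /\ P)) = min(1, 1 − 0.238 + 0.127) = min(1, 0.889) = 0.889
~((Q <-> ~Q) -> (R /\ (R /\ P))) = 1 − 0.889 = 0.111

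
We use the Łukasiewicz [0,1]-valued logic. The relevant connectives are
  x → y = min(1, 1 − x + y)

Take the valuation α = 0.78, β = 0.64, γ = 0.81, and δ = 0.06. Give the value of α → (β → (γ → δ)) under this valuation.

0.83

γ → δ = min(1, 1 − 0.81 + 0.06) = min(1, 0.25) = 0.25
β → (γ → δ) = min(1, 1 − 0.64 + 0.25) = min(1, 0.61) = 0.61
α → (β → (γ → δ)) = min(1, 1 − 0.78 + 0.61) = min(1, 0.83) = 0.83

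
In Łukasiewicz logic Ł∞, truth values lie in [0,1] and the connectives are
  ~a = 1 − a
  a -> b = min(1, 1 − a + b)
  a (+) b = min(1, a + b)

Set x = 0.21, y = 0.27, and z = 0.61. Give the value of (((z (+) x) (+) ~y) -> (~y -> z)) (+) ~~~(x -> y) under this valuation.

z (+) x = min(1, 0.61 + 0.21) = min(1, 0.82) = 0.82
~y = 1 − 0.27 = 0.73
(z (+) x) (+) ~y = min(1, 0.82 + 0.73) = min(1, 1.55) = 1.00
~y -> z = min(1, 1 − 0.73 + 0.61) = min(1, 0.88) = 0.88
((z (+) x) (+) ~y) -> (~y -> z) = min(1, 1 − 1.00 + 0.88) = min(1, 0.88) = 0.88
x -> y = min(1, 1 − 0.21 + 0.27) = min(1, 1.06) = 1.00
~(x -> y) = 1 − 1.00 = 0.00
~~(x -> y) = 1 − 0.00 = 1.00
~~~(x -> y) = 1 − 1.00 = 0.00
(((z (+) x) (+) ~y) -> (~y -> z)) (+) ~~~(x -> y) = min(1, 0.88 + 0.00) = min(1, 0.88) = 0.88

0.88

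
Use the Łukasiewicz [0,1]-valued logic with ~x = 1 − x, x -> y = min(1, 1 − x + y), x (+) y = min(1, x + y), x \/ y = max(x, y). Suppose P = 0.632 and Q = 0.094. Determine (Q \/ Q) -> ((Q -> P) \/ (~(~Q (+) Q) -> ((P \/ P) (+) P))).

Q \/ Q = max(0.094, 0.094) = 0.094
Q -> P = min(1, 1 − 0.094 + 0.632) = min(1, 1.538) = 1.000
~Q = 1 − 0.094 = 0.906
~Q (+) Q = min(1, 0.906 + 0.094) = min(1, 1.000) = 1.000
~(~Q (+) Q) = 1 − 1.000 = 0.000
P \/ P = max(0.632, 0.632) = 0.632
(P \/ P) (+) P = min(1, 0.632 + 0.632) = min(1, 1.264) = 1.000
~(~Q (+) Q) -> ((P \/ P) (+) P) = min(1, 1 − 0.000 + 1.000) = min(1, 2.000) = 1.000
(Q -> P) \/ (~(~Q (+) Q) -> ((P \/ P) (+) P)) = max(1.000, 1.000) = 1.000
(Q \/ Q) -> ((Q -> P) \/ (~(~Q (+) Q) -> ((P \/ P) (+) P))) = min(1, 1 − 0.094 + 1.000) = min(1, 1.906) = 1.000

1.000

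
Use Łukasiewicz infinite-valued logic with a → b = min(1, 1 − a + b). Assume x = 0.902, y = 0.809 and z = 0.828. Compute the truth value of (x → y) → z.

x → y = min(1, 1 − 0.902 + 0.809) = min(1, 0.907) = 0.907
(x → y) → z = min(1, 1 − 0.907 + 0.828) = min(1, 0.921) = 0.921

0.921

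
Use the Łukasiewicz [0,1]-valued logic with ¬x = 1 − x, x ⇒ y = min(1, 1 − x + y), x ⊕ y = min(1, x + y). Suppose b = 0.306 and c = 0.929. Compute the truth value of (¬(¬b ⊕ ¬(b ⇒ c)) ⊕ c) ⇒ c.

¬b = 1 − 0.306 = 0.694
b ⇒ c = min(1, 1 − 0.306 + 0.929) = min(1, 1.623) = 1.000
¬(b ⇒ c) = 1 − 1.000 = 0.000
¬b ⊕ ¬(b ⇒ c) = min(1, 0.694 + 0.000) = min(1, 0.694) = 0.694
¬(¬b ⊕ ¬(b ⇒ c)) = 1 − 0.694 = 0.306
¬(¬b ⊕ ¬(b ⇒ c)) ⊕ c = min(1, 0.306 + 0.929) = min(1, 1.235) = 1.000
(¬(¬b ⊕ ¬(b ⇒ c)) ⊕ c) ⇒ c = min(1, 1 − 1.000 + 0.929) = min(1, 0.929) = 0.929

0.929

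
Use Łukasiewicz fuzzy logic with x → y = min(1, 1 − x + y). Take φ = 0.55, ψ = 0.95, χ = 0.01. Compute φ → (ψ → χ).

ψ → χ = min(1, 1 − 0.95 + 0.01) = min(1, 0.06) = 0.06
φ → (ψ → χ) = min(1, 1 − 0.55 + 0.06) = min(1, 0.51) = 0.51

0.51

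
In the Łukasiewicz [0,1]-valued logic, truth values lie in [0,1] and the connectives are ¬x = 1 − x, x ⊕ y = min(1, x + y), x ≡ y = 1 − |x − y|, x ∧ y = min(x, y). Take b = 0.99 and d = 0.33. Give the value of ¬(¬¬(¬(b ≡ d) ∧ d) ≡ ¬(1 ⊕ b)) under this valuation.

0.33

b ≡ d = 1 − |0.99 − 0.33| = 1 − 0.66 = 0.34
¬(b ≡ d) = 1 − 0.34 = 0.66
¬(b ≡ d) ∧ d = min(0.66, 0.33) = 0.33
¬(¬(b ≡ d) ∧ d) = 1 − 0.33 = 0.67
¬¬(¬(b ≡ d) ∧ d) = 1 − 0.67 = 0.33
1 ⊕ b = min(1, 1.00 + 0.99) = min(1, 1.99) = 1.00
¬(1 ⊕ b) = 1 − 1.00 = 0.00
¬¬(¬(b ≡ d) ∧ d) ≡ ¬(1 ⊕ b) = 1 − |0.33 − 0.00| = 1 − 0.33 = 0.67
¬(¬¬(¬(b ≡ d) ∧ d) ≡ ¬(1 ⊕ b)) = 1 − 0.67 = 0.33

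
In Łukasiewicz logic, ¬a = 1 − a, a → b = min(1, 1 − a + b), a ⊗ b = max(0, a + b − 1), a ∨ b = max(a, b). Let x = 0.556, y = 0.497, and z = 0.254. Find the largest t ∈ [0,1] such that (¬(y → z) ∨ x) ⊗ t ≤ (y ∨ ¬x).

0.941

y → z = min(1, 1 − 0.497 + 0.254) = min(1, 0.757) = 0.757
¬(y → z) = 1 − 0.757 = 0.243
¬(y → z) ∨ x = max(0.243, 0.556) = 0.556
So the left factor is ¬(y → z) ∨ x = 0.556.
¬x = 1 − 0.556 = 0.444
y ∨ ¬x = max(0.497, 0.444) = 0.497
So the right-hand bound is y ∨ ¬x = 0.497.
The residuum of the Łukasiewicz t-norm gives the supremum: min(1, 1 − 0.556 + 0.497).
1 − 0.556 + 0.497 = 0.941, so t = min(1, 0.941) = 0.941.
Check: 0.556 ⊗ 0.941 = max(0, 0.497) = 0.497 ≤ 0.497.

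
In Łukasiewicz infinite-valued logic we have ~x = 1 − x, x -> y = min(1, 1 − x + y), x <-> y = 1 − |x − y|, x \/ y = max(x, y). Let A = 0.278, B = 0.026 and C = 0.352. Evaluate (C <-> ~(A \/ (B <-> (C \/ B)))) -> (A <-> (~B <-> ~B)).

C \/ B = max(0.352, 0.026) = 0.352
B <-> (C \/ B) = 1 − |0.026 − 0.352| = 1 − 0.326 = 0.674
A \/ (B <-> (C \/ B)) = max(0.278, 0.674) = 0.674
~(A \/ (B <-> (C \/ B))) = 1 − 0.674 = 0.326
C <-> ~(A \/ (B <-> (C \/ B))) = 1 − |0.352 − 0.326| = 1 − 0.026 = 0.974
~B = 1 − 0.026 = 0.974
~B <-> ~B = 1 − |0.974 − 0.974| = 1 − 0.000 = 1.000
A <-> (~B <-> ~B) = 1 − |0.278 − 1.000| = 1 − 0.722 = 0.278
(C <-> ~(A \/ (B <-> (C \/ B)))) -> (A <-> (~B <-> ~B)) = min(1, 1 − 0.974 + 0.278) = min(1, 0.304) = 0.304

0.304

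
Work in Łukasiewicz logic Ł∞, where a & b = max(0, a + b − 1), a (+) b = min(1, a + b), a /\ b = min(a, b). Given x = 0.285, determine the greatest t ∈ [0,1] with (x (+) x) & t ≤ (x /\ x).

0.715

x (+) x = min(1, 0.285 + 0.285) = min(1, 0.570) = 0.570
So the left factor is x (+) x = 0.570.
x /\ x = min(0.285, 0.285) = 0.285
So the right-hand bound is x /\ x = 0.285.
The residuum of the Łukasiewicz t-norm gives the supremum: min(1, 1 − 0.570 + 0.285).
1 − 0.570 + 0.285 = 0.715, so t = min(1, 0.715) = 0.715.
Check: 0.570 & 0.715 = max(0, 0.285) = 0.285 ≤ 0.285.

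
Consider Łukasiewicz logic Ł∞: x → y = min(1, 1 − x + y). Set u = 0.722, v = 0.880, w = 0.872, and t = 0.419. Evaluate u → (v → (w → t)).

w → t = min(1, 1 − 0.872 + 0.419) = min(1, 0.547) = 0.547
v → (w → t) = min(1, 1 − 0.880 + 0.547) = min(1, 0.667) = 0.667
u → (v → (w → t)) = min(1, 1 − 0.722 + 0.667) = min(1, 0.945) = 0.945

0.945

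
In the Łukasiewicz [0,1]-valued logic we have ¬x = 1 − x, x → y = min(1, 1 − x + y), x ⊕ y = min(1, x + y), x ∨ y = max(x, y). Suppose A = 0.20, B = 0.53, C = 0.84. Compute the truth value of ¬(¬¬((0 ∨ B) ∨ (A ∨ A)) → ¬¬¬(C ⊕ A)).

0 ∨ B = max(0.00, 0.53) = 0.53
A ∨ A = max(0.20, 0.20) = 0.20
(0 ∨ B) ∨ (A ∨ A) = max(0.53, 0.20) = 0.53
¬((0 ∨ B) ∨ (A ∨ A)) = 1 − 0.53 = 0.47
¬¬((0 ∨ B) ∨ (A ∨ A)) = 1 − 0.47 = 0.53
C ⊕ A = min(1, 0.84 + 0.20) = min(1, 1.04) = 1.00
¬(C ⊕ A) = 1 − 1.00 = 0.00
¬¬(C ⊕ A) = 1 − 0.00 = 1.00
¬¬¬(C ⊕ A) = 1 − 1.00 = 0.00
¬¬((0 ∨ B) ∨ (A ∨ A)) → ¬¬¬(C ⊕ A) = min(1, 1 − 0.53 + 0.00) = min(1, 0.47) = 0.47
¬(¬¬((0 ∨ B) ∨ (A ∨ A)) → ¬¬¬(C ⊕ A)) = 1 − 0.47 = 0.53

0.53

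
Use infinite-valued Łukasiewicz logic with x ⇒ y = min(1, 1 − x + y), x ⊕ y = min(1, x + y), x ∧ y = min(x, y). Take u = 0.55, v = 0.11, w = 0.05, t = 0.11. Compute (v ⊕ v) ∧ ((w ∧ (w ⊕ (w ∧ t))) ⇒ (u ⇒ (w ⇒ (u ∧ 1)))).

v ⊕ v = min(1, 0.11 + 0.11) = min(1, 0.22) = 0.22
w ∧ t = min(0.05, 0.11) = 0.05
w ⊕ (w ∧ t) = min(1, 0.05 + 0.05) = min(1, 0.10) = 0.10
w ∧ (w ⊕ (w ∧ t)) = min(0.05, 0.10) = 0.05
u ∧ 1 = min(0.55, 1.00) = 0.55
w ⇒ (u ∧ 1) = min(1, 1 − 0.05 + 0.55) = min(1, 1.50) = 1.00
u ⇒ (w ⇒ (u ∧ 1)) = min(1, 1 − 0.55 + 1.00) = min(1, 1.45) = 1.00
(w ∧ (w ⊕ (w ∧ t))) ⇒ (u ⇒ (w ⇒ (u ∧ 1))) = min(1, 1 − 0.05 + 1.00) = min(1, 1.95) = 1.00
(v ⊕ v) ∧ ((w ∧ (w ⊕ (w ∧ t))) ⇒ (u ⇒ (w ⇒ (u ∧ 1)))) = min(0.22, 1.00) = 0.22

0.22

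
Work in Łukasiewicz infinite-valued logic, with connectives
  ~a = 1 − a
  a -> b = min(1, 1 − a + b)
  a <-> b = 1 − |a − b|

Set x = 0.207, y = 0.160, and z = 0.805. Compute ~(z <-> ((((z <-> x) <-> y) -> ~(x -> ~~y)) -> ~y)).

z <-> x = 1 − |0.805 − 0.207| = 1 − 0.598 = 0.402
(z <-> x) <-> y = 1 − |0.402 − 0.160| = 1 − 0.242 = 0.758
~y = 1 − 0.160 = 0.840
~~y = 1 − 0.840 = 0.160
x -> ~~y = min(1, 1 − 0.207 + 0.160) = min(1, 0.953) = 0.953
~(x -> ~~y) = 1 − 0.953 = 0.047
((z <-> x) <-> y) -> ~(x -> ~~y) = min(1, 1 − 0.758 + 0.047) = min(1, 0.289) = 0.289
(((z <-> x) <-> y) -> ~(x -> ~~y)) -> ~y = min(1, 1 − 0.289 + 0.840) = min(1, 1.551) = 1.000
z <-> ((((z <-> x) <-> y) -> ~(x -> ~~y)) -> ~y) = 1 − |0.805 − 1.000| = 1 − 0.195 = 0.805
~(z <-> ((((z <-> x) <-> y) -> ~(x -> ~~y)) -> ~y)) = 1 − 0.805 = 0.195

0.195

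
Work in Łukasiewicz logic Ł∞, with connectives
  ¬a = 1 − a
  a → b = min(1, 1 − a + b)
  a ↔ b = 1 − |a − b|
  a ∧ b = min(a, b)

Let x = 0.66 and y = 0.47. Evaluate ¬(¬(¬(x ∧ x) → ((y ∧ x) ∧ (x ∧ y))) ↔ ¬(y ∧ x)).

0.53

x ∧ x = min(0.66, 0.66) = 0.66
¬(x ∧ x) = 1 − 0.66 = 0.34
y ∧ x = min(0.47, 0.66) = 0.47
x ∧ y = min(0.66, 0.47) = 0.47
(y ∧ x) ∧ (x ∧ y) = min(0.47, 0.47) = 0.47
¬(x ∧ x) → ((y ∧ x) ∧ (x ∧ y)) = min(1, 1 − 0.34 + 0.47) = min(1, 1.13) = 1.00
¬(¬(x ∧ x) → ((y ∧ x) ∧ (x ∧ y))) = 1 − 1.00 = 0.00
¬(y ∧ x) = 1 − 0.47 = 0.53
¬(¬(x ∧ x) → ((y ∧ x) ∧ (x ∧ y))) ↔ ¬(y ∧ x) = 1 − |0.00 − 0.53| = 1 − 0.53 = 0.47
¬(¬(¬(x ∧ x) → ((y ∧ x) ∧ (x ∧ y))) ↔ ¬(y ∧ x)) = 1 − 0.47 = 0.53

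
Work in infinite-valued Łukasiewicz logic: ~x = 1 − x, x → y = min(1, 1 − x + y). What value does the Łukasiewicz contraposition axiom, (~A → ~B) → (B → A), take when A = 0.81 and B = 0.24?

~A = 1 − 0.81 = 0.19
~B = 1 − 0.24 = 0.76
~A → ~B = min(1, 1 − 0.19 + 0.76) = min(1, 1.57) = 1.00
B → A = min(1, 1 − 0.24 + 0.81) = min(1, 1.57) = 1.00
(~A → ~B) → (B → A) = min(1, 1 − 1.00 + 1.00) = min(1, 1.00) = 1.00
(As expected: an axiom of Ł∞, always 1.)

1.00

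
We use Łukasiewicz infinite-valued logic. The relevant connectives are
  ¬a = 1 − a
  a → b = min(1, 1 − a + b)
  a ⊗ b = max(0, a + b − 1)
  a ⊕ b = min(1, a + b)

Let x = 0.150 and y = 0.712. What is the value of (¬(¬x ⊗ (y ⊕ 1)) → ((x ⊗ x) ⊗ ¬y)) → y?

0.862

¬x = 1 − 0.150 = 0.850
y ⊕ 1 = min(1, 0.712 + 1.000) = min(1, 1.712) = 1.000
¬x ⊗ (y ⊕ 1) = max(0, 0.850 + 1.000 − 1) = max(0, 0.850) = 0.850
¬(¬x ⊗ (y ⊕ 1)) = 1 − 0.850 = 0.150
x ⊗ x = max(0, 0.150 + 0.150 − 1) = max(0, -0.700) = 0.000
¬y = 1 − 0.712 = 0.288
(x ⊗ x) ⊗ ¬y = max(0, 0.000 + 0.288 − 1) = max(0, -0.712) = 0.000
¬(¬x ⊗ (y ⊕ 1)) → ((x ⊗ x) ⊗ ¬y) = min(1, 1 − 0.150 + 0.000) = min(1, 0.850) = 0.850
(¬(¬x ⊗ (y ⊕ 1)) → ((x ⊗ x) ⊗ ¬y)) → y = min(1, 1 − 0.850 + 0.712) = min(1, 0.862) = 0.862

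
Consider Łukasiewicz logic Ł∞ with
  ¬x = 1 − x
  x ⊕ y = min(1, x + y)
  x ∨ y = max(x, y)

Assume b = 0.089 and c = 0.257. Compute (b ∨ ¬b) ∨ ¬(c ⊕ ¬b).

¬b = 1 − 0.089 = 0.911
b ∨ ¬b = max(0.089, 0.911) = 0.911
c ⊕ ¬b = min(1, 0.257 + 0.911) = min(1, 1.168) = 1.000
¬(c ⊕ ¬b) = 1 − 1.000 = 0.000
(b ∨ ¬b) ∨ ¬(c ⊕ ¬b) = max(0.911, 0.000) = 0.911

0.911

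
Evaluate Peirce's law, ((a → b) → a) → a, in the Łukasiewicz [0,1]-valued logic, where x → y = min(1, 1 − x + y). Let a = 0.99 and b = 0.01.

a → b = min(1, 1 − 0.99 + 0.01) = min(1, 0.02) = 0.02
(a → b) → a = min(1, 1 − 0.02 + 0.99) = min(1, 1.97) = 1.00
((a → b) → a) → a = min(1, 1 − 1.00 + 0.99) = min(1, 0.99) = 0.99
(The value 0.99 < 1 shows this instance is not satisfied; not a Ł∞-tautology in general.)

0.99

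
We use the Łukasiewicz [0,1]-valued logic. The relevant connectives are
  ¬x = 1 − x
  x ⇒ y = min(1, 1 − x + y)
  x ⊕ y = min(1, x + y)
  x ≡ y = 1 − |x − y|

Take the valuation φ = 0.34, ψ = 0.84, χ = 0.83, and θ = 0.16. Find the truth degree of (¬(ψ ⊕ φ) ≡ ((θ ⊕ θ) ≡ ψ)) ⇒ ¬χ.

ψ ⊕ φ = min(1, 0.84 + 0.34) = min(1, 1.18) = 1.00
¬(ψ ⊕ φ) = 1 − 1.00 = 0.00
θ ⊕ θ = min(1, 0.16 + 0.16) = min(1, 0.32) = 0.32
(θ ⊕ θ) ≡ ψ = 1 − |0.32 − 0.84| = 1 − 0.52 = 0.48
¬(ψ ⊕ φ) ≡ ((θ ⊕ θ) ≡ ψ) = 1 − |0.00 − 0.48| = 1 − 0.48 = 0.52
¬χ = 1 − 0.83 = 0.17
(¬(ψ ⊕ φ) ≡ ((θ ⊕ θ) ≡ ψ)) ⇒ ¬χ = min(1, 1 − 0.52 + 0.17) = min(1, 0.65) = 0.65

0.65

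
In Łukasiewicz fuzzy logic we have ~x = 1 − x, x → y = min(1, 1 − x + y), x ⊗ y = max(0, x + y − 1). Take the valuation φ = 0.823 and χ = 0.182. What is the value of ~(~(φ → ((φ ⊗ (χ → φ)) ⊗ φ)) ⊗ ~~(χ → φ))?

χ → φ = min(1, 1 − 0.182 + 0.823) = min(1, 1.641) = 1.000
φ ⊗ (χ → φ) = max(0, 0.823 + 1.000 − 1) = max(0, 0.823) = 0.823
(φ ⊗ (χ → φ)) ⊗ φ = max(0, 0.823 + 0.823 − 1) = max(0, 0.646) = 0.646
φ → ((φ ⊗ (χ → φ)) ⊗ φ) = min(1, 1 − 0.823 + 0.646) = min(1, 0.823) = 0.823
~(φ → ((φ ⊗ (χ → φ)) ⊗ φ)) = 1 − 0.823 = 0.177
~(χ → φ) = 1 − 1.000 = 0.000
~~(χ → φ) = 1 − 0.000 = 1.000
~(φ → ((φ ⊗ (χ → φ)) ⊗ φ)) ⊗ ~~(χ → φ) = max(0, 0.177 + 1.000 − 1) = max(0, 0.177) = 0.177
~(~(φ → ((φ ⊗ (χ → φ)) ⊗ φ)) ⊗ ~~(χ → φ)) = 1 − 0.177 = 0.823

0.823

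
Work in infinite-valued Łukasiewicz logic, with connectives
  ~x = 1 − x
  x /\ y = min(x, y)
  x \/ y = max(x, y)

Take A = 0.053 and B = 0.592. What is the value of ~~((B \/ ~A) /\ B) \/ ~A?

0.947

~A = 1 − 0.053 = 0.947
B \/ ~A = max(0.592, 0.947) = 0.947
(B \/ ~A) /\ B = min(0.947, 0.592) = 0.592
~((B \/ ~A) /\ B) = 1 − 0.592 = 0.408
~~((B \/ ~A) /\ B) = 1 − 0.408 = 0.592
~~((B \/ ~A) /\ B) \/ ~A = max(0.592, 0.947) = 0.947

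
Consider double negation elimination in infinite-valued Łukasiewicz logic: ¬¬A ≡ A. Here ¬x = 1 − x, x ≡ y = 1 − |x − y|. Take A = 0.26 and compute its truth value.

¬A = 1 − 0.26 = 0.74
¬¬A = 1 − 0.74 = 0.26
¬¬A ≡ A = 1 − |0.26 − 0.26| = 1 − 0.00 = 1.00
(As expected: always 1 in Ł∞ since negation is involutive.)

1.00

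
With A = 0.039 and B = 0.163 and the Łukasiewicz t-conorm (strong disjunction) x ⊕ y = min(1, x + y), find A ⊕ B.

A ⊕ B = min(1, 0.039 + 0.163) = min(1, 0.202) = 0.202
For comparison, the Gödel t-conorm max(x, y) would give 0.163.

0.202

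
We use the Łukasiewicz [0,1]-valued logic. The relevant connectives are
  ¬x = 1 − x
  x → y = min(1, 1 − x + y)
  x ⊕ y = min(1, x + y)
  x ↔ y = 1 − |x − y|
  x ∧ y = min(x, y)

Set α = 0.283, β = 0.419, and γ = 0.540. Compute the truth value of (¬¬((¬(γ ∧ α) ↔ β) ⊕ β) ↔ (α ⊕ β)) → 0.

γ ∧ α = min(0.540, 0.283) = 0.283
¬(γ ∧ α) = 1 − 0.283 = 0.717
¬(γ ∧ α) ↔ β = 1 − |0.717 − 0.419| = 1 − 0.298 = 0.702
(¬(γ ∧ α) ↔ β) ⊕ β = min(1, 0.702 + 0.419) = min(1, 1.121) = 1.000
¬((¬(γ ∧ α) ↔ β) ⊕ β) = 1 − 1.000 = 0.000
¬¬((¬(γ ∧ α) ↔ β) ⊕ β) = 1 − 0.000 = 1.000
α ⊕ β = min(1, 0.283 + 0.419) = min(1, 0.702) = 0.702
¬¬((¬(γ ∧ α) ↔ β) ⊕ β) ↔ (α ⊕ β) = 1 − |1.000 − 0.702| = 1 − 0.298 = 0.702
(¬¬((¬(γ ∧ α) ↔ β) ⊕ β) ↔ (α ⊕ β)) → 0 = min(1, 1 − 0.702 + 0.000) = min(1, 0.298) = 0.298

0.298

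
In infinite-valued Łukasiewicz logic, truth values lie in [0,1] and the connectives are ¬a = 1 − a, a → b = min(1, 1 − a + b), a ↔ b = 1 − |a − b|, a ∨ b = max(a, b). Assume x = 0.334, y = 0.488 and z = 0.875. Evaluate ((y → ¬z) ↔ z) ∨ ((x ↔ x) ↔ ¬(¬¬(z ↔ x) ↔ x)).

0.762

¬z = 1 − 0.875 = 0.125
y → ¬z = min(1, 1 − 0.488 + 0.125) = min(1, 0.637) = 0.637
(y → ¬z) ↔ z = 1 − |0.637 − 0.875| = 1 − 0.238 = 0.762
x ↔ x = 1 − |0.334 − 0.334| = 1 − 0.000 = 1.000
z ↔ x = 1 − |0.875 − 0.334| = 1 − 0.541 = 0.459
¬(z ↔ x) = 1 − 0.459 = 0.541
¬¬(z ↔ x) = 1 − 0.541 = 0.459
¬¬(z ↔ x) ↔ x = 1 − |0.459 − 0.334| = 1 − 0.125 = 0.875
¬(¬¬(z ↔ x) ↔ x) = 1 − 0.875 = 0.125
(x ↔ x) ↔ ¬(¬¬(z ↔ x) ↔ x) = 1 − |1.000 − 0.125| = 1 − 0.875 = 0.125
((y → ¬z) ↔ z) ∨ ((x ↔ x) ↔ ¬(¬¬(z ↔ x) ↔ x)) = max(0.762, 0.125) = 0.762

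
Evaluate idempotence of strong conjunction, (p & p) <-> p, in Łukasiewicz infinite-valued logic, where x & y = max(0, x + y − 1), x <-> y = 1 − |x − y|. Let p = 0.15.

p & p = max(0, 0.15 + 0.15 − 1) = max(0, -0.70) = 0.00
(p & p) <-> p = 1 − |0.00 − 0.15| = 1 − 0.15 = 0.85
(The value 0.85 < 1 shows this instance is not satisfied; fails in Ł∞ since a ⊗ a = max(0, 2a−1) ≠ a in general.)

0.85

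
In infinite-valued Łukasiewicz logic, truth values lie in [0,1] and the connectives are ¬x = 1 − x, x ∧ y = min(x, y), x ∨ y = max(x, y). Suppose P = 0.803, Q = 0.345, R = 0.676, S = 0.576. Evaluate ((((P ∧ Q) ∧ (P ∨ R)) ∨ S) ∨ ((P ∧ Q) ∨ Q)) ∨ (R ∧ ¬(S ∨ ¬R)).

P ∧ Q = min(0.803, 0.345) = 0.345
P ∨ R = max(0.803, 0.676) = 0.803
(P ∧ Q) ∧ (P ∨ R) = min(0.345, 0.803) = 0.345
((P ∧ Q) ∧ (P ∨ R)) ∨ S = max(0.345, 0.576) = 0.576
(P ∧ Q) ∨ Q = max(0.345, 0.345) = 0.345
(((P ∧ Q) ∧ (P ∨ R)) ∨ S) ∨ ((P ∧ Q) ∨ Q) = max(0.576, 0.345) = 0.576
¬R = 1 − 0.676 = 0.324
S ∨ ¬R = max(0.576, 0.324) = 0.576
¬(S ∨ ¬R) = 1 − 0.576 = 0.424
R ∧ ¬(S ∨ ¬R) = min(0.676, 0.424) = 0.424
((((P ∧ Q) ∧ (P ∨ R)) ∨ S) ∨ ((P ∧ Q) ∨ Q)) ∨ (R ∧ ¬(S ∨ ¬R)) = max(0.576, 0.424) = 0.576

0.576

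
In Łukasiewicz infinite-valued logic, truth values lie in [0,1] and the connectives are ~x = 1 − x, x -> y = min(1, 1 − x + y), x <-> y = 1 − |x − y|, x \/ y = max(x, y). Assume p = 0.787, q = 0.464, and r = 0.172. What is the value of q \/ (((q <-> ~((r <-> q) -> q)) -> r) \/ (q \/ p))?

r <-> q = 1 − |0.172 − 0.464| = 1 − 0.292 = 0.708
(r <-> q) -> q = min(1, 1 − 0.708 + 0.464) = min(1, 0.756) = 0.756
~((r <-> q) -> q) = 1 − 0.756 = 0.244
q <-> ~((r <-> q) -> q) = 1 − |0.464 − 0.244| = 1 − 0.220 = 0.780
(q <-> ~((r <-> q) -> q)) -> r = min(1, 1 − 0.780 + 0.172) = min(1, 0.392) = 0.392
q \/ p = max(0.464, 0.787) = 0.787
((q <-> ~((r <-> q) -> q)) -> r) \/ (q \/ p) = max(0.392, 0.787) = 0.787
q \/ (((q <-> ~((r <-> q) -> q)) -> r) \/ (q \/ p)) = max(0.464, 0.787) = 0.787

0.787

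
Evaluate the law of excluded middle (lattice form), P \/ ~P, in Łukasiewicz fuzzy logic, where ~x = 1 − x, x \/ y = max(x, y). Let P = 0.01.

0.99

~P = 1 − 0.01 = 0.99
P \/ ~P = max(0.01, 0.99) = 0.99
(The value 0.99 < 1 shows this instance is not satisfied; not a Ł∞-tautology — its value is max(a, 1−a).)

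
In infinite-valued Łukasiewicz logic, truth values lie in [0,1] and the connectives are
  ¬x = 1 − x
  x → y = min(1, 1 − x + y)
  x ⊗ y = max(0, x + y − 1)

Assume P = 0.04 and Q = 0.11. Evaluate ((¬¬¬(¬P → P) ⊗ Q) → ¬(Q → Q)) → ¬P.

0.99

¬P = 1 − 0.04 = 0.96
¬P → P = min(1, 1 − 0.96 + 0.04) = min(1, 0.08) = 0.08
¬(¬P → P) = 1 − 0.08 = 0.92
¬¬(¬P → P) = 1 − 0.92 = 0.08
¬¬¬(¬P → P) = 1 − 0.08 = 0.92
¬¬¬(¬P → P) ⊗ Q = max(0, 0.92 + 0.11 − 1) = max(0, 0.03) = 0.03
Q → Q = min(1, 1 − 0.11 + 0.11) = min(1, 1.00) = 1.00
¬(Q → Q) = 1 − 1.00 = 0.00
(¬¬¬(¬P → P) ⊗ Q) → ¬(Q → Q) = min(1, 1 − 0.03 + 0.00) = min(1, 0.97) = 0.97
((¬¬¬(¬P → P) ⊗ Q) → ¬(Q → Q)) → ¬P = min(1, 1 − 0.97 + 0.96) = min(1, 0.99) = 0.99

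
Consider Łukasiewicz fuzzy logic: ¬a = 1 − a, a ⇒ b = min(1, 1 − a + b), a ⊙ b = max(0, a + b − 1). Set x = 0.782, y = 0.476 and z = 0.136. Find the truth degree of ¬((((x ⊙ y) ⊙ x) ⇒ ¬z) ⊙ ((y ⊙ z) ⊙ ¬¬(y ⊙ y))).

x ⊙ y = max(0, 0.782 + 0.476 − 1) = max(0, 0.258) = 0.258
(x ⊙ y) ⊙ x = max(0, 0.258 + 0.782 − 1) = max(0, 0.040) = 0.040
¬z = 1 − 0.136 = 0.864
((x ⊙ y) ⊙ x) ⇒ ¬z = min(1, 1 − 0.040 + 0.864) = min(1, 1.824) = 1.000
y ⊙ z = max(0, 0.476 + 0.136 − 1) = max(0, -0.388) = 0.000
y ⊙ y = max(0, 0.476 + 0.476 − 1) = max(0, -0.048) = 0.000
¬(y ⊙ y) = 1 − 0.000 = 1.000
¬¬(y ⊙ y) = 1 − 1.000 = 0.000
(y ⊙ z) ⊙ ¬¬(y ⊙ y) = max(0, 0.000 + 0.000 − 1) = max(0, -1.000) = 0.000
(((x ⊙ y) ⊙ x) ⇒ ¬z) ⊙ ((y ⊙ z) ⊙ ¬¬(y ⊙ y)) = max(0, 1.000 + 0.000 − 1) = max(0, 0.000) = 0.000
¬((((x ⊙ y) ⊙ x) ⇒ ¬z) ⊙ ((y ⊙ z) ⊙ ¬¬(y ⊙ y))) = 1 − 0.000 = 1.000

1.000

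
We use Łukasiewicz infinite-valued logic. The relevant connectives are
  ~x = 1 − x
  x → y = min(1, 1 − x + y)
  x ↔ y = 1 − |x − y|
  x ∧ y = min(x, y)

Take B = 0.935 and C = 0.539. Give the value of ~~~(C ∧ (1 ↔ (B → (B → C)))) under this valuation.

0.461

B → C = min(1, 1 − 0.935 + 0.539) = min(1, 0.604) = 0.604
B → (B → C) = min(1, 1 − 0.935 + 0.604) = min(1, 0.669) = 0.669
1 ↔ (B → (B → C)) = 1 − |1.000 − 0.669| = 1 − 0.331 = 0.669
C ∧ (1 ↔ (B → (B → C))) = min(0.539, 0.669) = 0.539
~(C ∧ (1 ↔ (B → (B → C)))) = 1 − 0.539 = 0.461
~~(C ∧ (1 ↔ (B → (B → C)))) = 1 − 0.461 = 0.539
~~~(C ∧ (1 ↔ (B → (B → C)))) = 1 − 0.539 = 0.461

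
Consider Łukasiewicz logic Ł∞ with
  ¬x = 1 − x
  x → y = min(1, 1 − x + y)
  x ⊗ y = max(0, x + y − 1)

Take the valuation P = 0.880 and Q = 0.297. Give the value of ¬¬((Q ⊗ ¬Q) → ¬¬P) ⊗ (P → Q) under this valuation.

0.417

¬Q = 1 − 0.297 = 0.703
Q ⊗ ¬Q = max(0, 0.297 + 0.703 − 1) = max(0, 0.000) = 0.000
¬P = 1 − 0.880 = 0.120
¬¬P = 1 − 0.120 = 0.880
(Q ⊗ ¬Q) → ¬¬P = min(1, 1 − 0.000 + 0.880) = min(1, 1.880) = 1.000
¬((Q ⊗ ¬Q) → ¬¬P) = 1 − 1.000 = 0.000
¬¬((Q ⊗ ¬Q) → ¬¬P) = 1 − 0.000 = 1.000
P → Q = min(1, 1 − 0.880 + 0.297) = min(1, 0.417) = 0.417
¬¬((Q ⊗ ¬Q) → ¬¬P) ⊗ (P → Q) = max(0, 1.000 + 0.417 − 1) = max(0, 0.417) = 0.417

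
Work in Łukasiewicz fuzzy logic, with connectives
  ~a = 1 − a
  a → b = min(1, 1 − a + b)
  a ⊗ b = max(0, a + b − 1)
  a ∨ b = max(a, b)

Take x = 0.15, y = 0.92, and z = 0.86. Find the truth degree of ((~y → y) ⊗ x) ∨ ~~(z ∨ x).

0.86

~y = 1 − 0.92 = 0.08
~y → y = min(1, 1 − 0.08 + 0.92) = min(1, 1.84) = 1.00
(~y → y) ⊗ x = max(0, 1.00 + 0.15 − 1) = max(0, 0.15) = 0.15
z ∨ x = max(0.86, 0.15) = 0.86
~(z ∨ x) = 1 − 0.86 = 0.14
~~(z ∨ x) = 1 − 0.14 = 0.86
((~y → y) ⊗ x) ∨ ~~(z ∨ x) = max(0.15, 0.86) = 0.86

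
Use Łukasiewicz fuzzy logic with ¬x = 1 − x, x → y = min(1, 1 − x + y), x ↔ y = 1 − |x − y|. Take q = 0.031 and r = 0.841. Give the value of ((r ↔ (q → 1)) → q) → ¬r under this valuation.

q → 1 = min(1, 1 − 0.031 + 1.000) = min(1, 1.969) = 1.000
r ↔ (q → 1) = 1 − |0.841 − 1.000| = 1 − 0.159 = 0.841
(r ↔ (q → 1)) → q = min(1, 1 − 0.841 + 0.031) = min(1, 0.190) = 0.190
¬r = 1 − 0.841 = 0.159
((r ↔ (q → 1)) → q) → ¬r = min(1, 1 − 0.190 + 0.159) = min(1, 0.969) = 0.969

0.969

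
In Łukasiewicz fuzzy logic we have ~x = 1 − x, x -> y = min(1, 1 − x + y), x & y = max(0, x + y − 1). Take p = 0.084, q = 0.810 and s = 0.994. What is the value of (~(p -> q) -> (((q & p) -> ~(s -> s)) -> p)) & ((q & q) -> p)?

0.464

p -> q = min(1, 1 − 0.084 + 0.810) = min(1, 1.726) = 1.000
~(p -> q) = 1 − 1.000 = 0.000
q & p = max(0, 0.810 + 0.084 − 1) = max(0, -0.106) = 0.000
s -> s = min(1, 1 − 0.994 + 0.994) = min(1, 1.000) = 1.000
~(s -> s) = 1 − 1.000 = 0.000
(q & p) -> ~(s -> s) = min(1, 1 − 0.000 + 0.000) = min(1, 1.000) = 1.000
((q & p) -> ~(s -> s)) -> p = min(1, 1 − 1.000 + 0.084) = min(1, 0.084) = 0.084
~(p -> q) -> (((q & p) -> ~(s -> s)) -> p) = min(1, 1 − 0.000 + 0.084) = min(1, 1.084) = 1.000
q & q = max(0, 0.810 + 0.810 − 1) = max(0, 0.620) = 0.620
(q & q) -> p = min(1, 1 − 0.620 + 0.084) = min(1, 0.464) = 0.464
(~(p -> q) -> (((q & p) -> ~(s -> s)) -> p)) & ((q & q) -> p) = max(0, 1.000 + 0.464 − 1) = max(0, 0.464) = 0.464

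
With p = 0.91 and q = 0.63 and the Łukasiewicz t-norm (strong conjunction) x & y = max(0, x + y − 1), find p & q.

0.54

p & q = max(0, 0.91 + 0.63 − 1) = max(0, 0.54) = 0.54
For comparison, the Gödel (minimum) t-norm min(x, y) would give 0.63.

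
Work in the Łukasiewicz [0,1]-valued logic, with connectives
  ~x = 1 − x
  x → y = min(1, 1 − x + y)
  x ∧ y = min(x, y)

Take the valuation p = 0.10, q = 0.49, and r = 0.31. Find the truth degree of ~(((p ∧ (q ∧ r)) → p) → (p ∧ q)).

q ∧ r = min(0.49, 0.31) = 0.31
p ∧ (q ∧ r) = min(0.10, 0.31) = 0.10
(p ∧ (q ∧ r)) → p = min(1, 1 − 0.10 + 0.10) = min(1, 1.00) = 1.00
p ∧ q = min(0.10, 0.49) = 0.10
((p ∧ (q ∧ r)) → p) → (p ∧ q) = min(1, 1 − 1.00 + 0.10) = min(1, 0.10) = 0.10
~(((p ∧ (q ∧ r)) → p) → (p ∧ q)) = 1 − 0.10 = 0.90

0.90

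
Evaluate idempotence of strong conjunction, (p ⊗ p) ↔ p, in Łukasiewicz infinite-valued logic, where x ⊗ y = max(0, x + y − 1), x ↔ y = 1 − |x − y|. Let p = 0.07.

0.93

p ⊗ p = max(0, 0.07 + 0.07 − 1) = max(0, -0.86) = 0.00
(p ⊗ p) ↔ p = 1 − |0.00 − 0.07| = 1 − 0.07 = 0.93
(The value 0.93 < 1 shows this instance is not satisfied; fails in Ł∞ since a ⊗ a = max(0, 2a−1) ≠ a in general.)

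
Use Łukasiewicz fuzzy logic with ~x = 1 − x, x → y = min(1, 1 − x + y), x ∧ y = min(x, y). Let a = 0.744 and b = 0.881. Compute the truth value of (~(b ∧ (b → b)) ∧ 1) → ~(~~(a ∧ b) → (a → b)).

b → b = min(1, 1 − 0.881 + 0.881) = min(1, 1.000) = 1.000
b ∧ (b → b) = min(0.881, 1.000) = 0.881
~(b ∧ (b → b)) = 1 − 0.881 = 0.119
~(b ∧ (b → b)) ∧ 1 = min(0.119, 1.000) = 0.119
a ∧ b = min(0.744, 0.881) = 0.744
~(a ∧ b) = 1 − 0.744 = 0.256
~~(a ∧ b) = 1 − 0.256 = 0.744
a → b = min(1, 1 − 0.744 + 0.881) = min(1, 1.137) = 1.000
~~(a ∧ b) → (a → b) = min(1, 1 − 0.744 + 1.000) = min(1, 1.256) = 1.000
~(~~(a ∧ b) → (a → b)) = 1 − 1.000 = 0.000
(~(b ∧ (b → b)) ∧ 1) → ~(~~(a ∧ b) → (a → b)) = min(1, 1 − 0.119 + 0.000) = min(1, 0.881) = 0.881

0.881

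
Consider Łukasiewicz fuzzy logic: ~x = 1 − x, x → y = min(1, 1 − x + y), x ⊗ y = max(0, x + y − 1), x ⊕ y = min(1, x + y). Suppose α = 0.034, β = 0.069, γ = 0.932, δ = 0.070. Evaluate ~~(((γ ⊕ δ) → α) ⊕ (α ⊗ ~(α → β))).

γ ⊕ δ = min(1, 0.932 + 0.070) = min(1, 1.002) = 1.000
(γ ⊕ δ) → α = min(1, 1 − 1.000 + 0.034) = min(1, 0.034) = 0.034
α → β = min(1, 1 − 0.034 + 0.069) = min(1, 1.035) = 1.000
~(α → β) = 1 − 1.000 = 0.000
α ⊗ ~(α → β) = max(0, 0.034 + 0.000 − 1) = max(0, -0.966) = 0.000
((γ ⊕ δ) → α) ⊕ (α ⊗ ~(α → β)) = min(1, 0.034 + 0.000) = min(1, 0.034) = 0.034
~(((γ ⊕ δ) → α) ⊕ (α ⊗ ~(α → β))) = 1 − 0.034 = 0.966
~~(((γ ⊕ δ) → α) ⊕ (α ⊗ ~(α → β))) = 1 − 0.966 = 0.034

0.034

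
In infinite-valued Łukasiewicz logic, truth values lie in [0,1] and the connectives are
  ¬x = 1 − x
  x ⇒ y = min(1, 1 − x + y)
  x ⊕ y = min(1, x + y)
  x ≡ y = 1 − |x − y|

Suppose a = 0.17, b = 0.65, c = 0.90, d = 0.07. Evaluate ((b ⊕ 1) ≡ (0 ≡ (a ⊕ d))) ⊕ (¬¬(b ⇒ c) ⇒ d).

0.83

b ⊕ 1 = min(1, 0.65 + 1.00) = min(1, 1.65) = 1.00
a ⊕ d = min(1, 0.17 + 0.07) = min(1, 0.24) = 0.24
0 ≡ (a ⊕ d) = 1 − |0.00 − 0.24| = 1 − 0.24 = 0.76
(b ⊕ 1) ≡ (0 ≡ (a ⊕ d)) = 1 − |1.00 − 0.76| = 1 − 0.24 = 0.76
b ⇒ c = min(1, 1 − 0.65 + 0.90) = min(1, 1.25) = 1.00
¬(b ⇒ c) = 1 − 1.00 = 0.00
¬¬(b ⇒ c) = 1 − 0.00 = 1.00
¬¬(b ⇒ c) ⇒ d = min(1, 1 − 1.00 + 0.07) = min(1, 0.07) = 0.07
((b ⊕ 1) ≡ (0 ≡ (a ⊕ d))) ⊕ (¬¬(b ⇒ c) ⇒ d) = min(1, 0.76 + 0.07) = min(1, 0.83) = 0.83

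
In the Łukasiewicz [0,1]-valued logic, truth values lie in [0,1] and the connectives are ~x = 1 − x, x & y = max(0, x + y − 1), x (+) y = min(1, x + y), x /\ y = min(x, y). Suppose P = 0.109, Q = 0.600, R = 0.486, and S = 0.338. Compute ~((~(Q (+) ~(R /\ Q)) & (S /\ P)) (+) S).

R /\ Q = min(0.486, 0.600) = 0.486
~(R /\ Q) = 1 − 0.486 = 0.514
Q (+) ~(R /\ Q) = min(1, 0.600 + 0.514) = min(1, 1.114) = 1.000
~(Q (+) ~(R /\ Q)) = 1 − 1.000 = 0.000
S /\ P = min(0.338, 0.109) = 0.109
~(Q (+) ~(R /\ Q)) & (S /\ P) = max(0, 0.000 + 0.109 − 1) = max(0, -0.891) = 0.000
(~(Q (+) ~(R /\ Q)) & (S /\ P)) (+) S = min(1, 0.000 + 0.338) = min(1, 0.338) = 0.338
~((~(Q (+) ~(R /\ Q)) & (S /\ P)) (+) S) = 1 − 0.338 = 0.662

0.662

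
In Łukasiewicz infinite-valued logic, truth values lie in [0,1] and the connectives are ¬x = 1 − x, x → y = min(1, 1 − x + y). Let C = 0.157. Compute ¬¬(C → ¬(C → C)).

0.843

C → C = min(1, 1 − 0.157 + 0.157) = min(1, 1.000) = 1.000
¬(C → C) = 1 − 1.000 = 0.000
C → ¬(C → C) = min(1, 1 − 0.157 + 0.000) = min(1, 0.843) = 0.843
¬(C → ¬(C → C)) = 1 − 0.843 = 0.157
¬¬(C → ¬(C → C)) = 1 − 0.157 = 0.843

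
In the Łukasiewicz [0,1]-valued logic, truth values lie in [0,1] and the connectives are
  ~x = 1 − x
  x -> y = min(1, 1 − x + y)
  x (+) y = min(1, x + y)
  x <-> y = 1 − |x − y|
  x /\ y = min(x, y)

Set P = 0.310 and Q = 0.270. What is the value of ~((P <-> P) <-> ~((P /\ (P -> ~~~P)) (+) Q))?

0.580

P <-> P = 1 − |0.310 − 0.310| = 1 − 0.000 = 1.000
~P = 1 − 0.310 = 0.690
~~P = 1 − 0.690 = 0.310
~~~P = 1 − 0.310 = 0.690
P -> ~~~P = min(1, 1 − 0.310 + 0.690) = min(1, 1.380) = 1.000
P /\ (P -> ~~~P) = min(0.310, 1.000) = 0.310
(P /\ (P -> ~~~P)) (+) Q = min(1, 0.310 + 0.270) = min(1, 0.580) = 0.580
~((P /\ (P -> ~~~P)) (+) Q) = 1 − 0.580 = 0.420
(P <-> P) <-> ~((P /\ (P -> ~~~P)) (+) Q) = 1 − |1.000 − 0.420| = 1 − 0.580 = 0.420
~((P <-> P) <-> ~((P /\ (P -> ~~~P)) (+) Q)) = 1 − 0.420 = 0.580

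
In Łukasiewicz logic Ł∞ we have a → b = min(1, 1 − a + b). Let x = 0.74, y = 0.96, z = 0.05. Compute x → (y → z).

y → z = min(1, 1 − 0.96 + 0.05) = min(1, 0.09) = 0.09
x → (y → z) = min(1, 1 − 0.74 + 0.09) = min(1, 0.35) = 0.35

0.35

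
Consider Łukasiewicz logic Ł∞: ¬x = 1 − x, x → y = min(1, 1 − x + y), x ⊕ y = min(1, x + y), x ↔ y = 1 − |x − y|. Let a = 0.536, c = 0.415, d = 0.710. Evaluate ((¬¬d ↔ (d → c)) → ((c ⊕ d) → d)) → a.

0.821

¬d = 1 − 0.710 = 0.290
¬¬d = 1 − 0.290 = 0.710
d → c = min(1, 1 − 0.710 + 0.415) = min(1, 0.705) = 0.705
¬¬d ↔ (d → c) = 1 − |0.710 − 0.705| = 1 − 0.005 = 0.995
c ⊕ d = min(1, 0.415 + 0.710) = min(1, 1.125) = 1.000
(c ⊕ d) → d = min(1, 1 − 1.000 + 0.710) = min(1, 0.710) = 0.710
(¬¬d ↔ (d → c)) → ((c ⊕ d) → d) = min(1, 1 − 0.995 + 0.710) = min(1, 0.715) = 0.715
((¬¬d ↔ (d → c)) → ((c ⊕ d) → d)) → a = min(1, 1 − 0.715 + 0.536) = min(1, 0.821) = 0.821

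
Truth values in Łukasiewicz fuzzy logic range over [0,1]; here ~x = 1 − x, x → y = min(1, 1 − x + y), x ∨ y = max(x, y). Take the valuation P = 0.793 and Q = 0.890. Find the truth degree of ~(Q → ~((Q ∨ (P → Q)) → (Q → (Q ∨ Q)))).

P → Q = min(1, 1 − 0.793 + 0.890) = min(1, 1.097) = 1.000
Q ∨ (P → Q) = max(0.890, 1.000) = 1.000
Q ∨ Q = max(0.890, 0.890) = 0.890
Q → (Q ∨ Q) = min(1, 1 − 0.890 + 0.890) = min(1, 1.000) = 1.000
(Q ∨ (P → Q)) → (Q → (Q ∨ Q)) = min(1, 1 − 1.000 + 1.000) = min(1, 1.000) = 1.000
~((Q ∨ (P → Q)) → (Q → (Q ∨ Q))) = 1 − 1.000 = 0.000
Q → ~((Q ∨ (P → Q)) → (Q → (Q ∨ Q))) = min(1, 1 − 0.890 + 0.000) = min(1, 0.110) = 0.110
~(Q → ~((Q ∨ (P → Q)) → (Q → (Q ∨ Q)))) = 1 − 0.110 = 0.890

0.890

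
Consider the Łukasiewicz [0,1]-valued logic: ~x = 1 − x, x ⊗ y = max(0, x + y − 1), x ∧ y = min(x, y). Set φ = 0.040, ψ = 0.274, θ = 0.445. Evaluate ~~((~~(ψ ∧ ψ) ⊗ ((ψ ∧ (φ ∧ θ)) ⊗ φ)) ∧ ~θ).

ψ ∧ ψ = min(0.274, 0.274) = 0.274
~(ψ ∧ ψ) = 1 − 0.274 = 0.726
~~(ψ ∧ ψ) = 1 − 0.726 = 0.274
φ ∧ θ = min(0.040, 0.445) = 0.040
ψ ∧ (φ ∧ θ) = min(0.274, 0.040) = 0.040
(ψ ∧ (φ ∧ θ)) ⊗ φ = max(0, 0.040 + 0.040 − 1) = max(0, -0.920) = 0.000
~~(ψ ∧ ψ) ⊗ ((ψ ∧ (φ ∧ θ)) ⊗ φ) = max(0, 0.274 + 0.000 − 1) = max(0, -0.726) = 0.000
~θ = 1 − 0.445 = 0.555
(~~(ψ ∧ ψ) ⊗ ((ψ ∧ (φ ∧ θ)) ⊗ φ)) ∧ ~θ = min(0.000, 0.555) = 0.000
~((~~(ψ ∧ ψ) ⊗ ((ψ ∧ (φ ∧ θ)) ⊗ φ)) ∧ ~θ) = 1 − 0.000 = 1.000
~~((~~(ψ ∧ ψ) ⊗ ((ψ ∧ (φ ∧ θ)) ⊗ φ)) ∧ ~θ) = 1 − 1.000 = 0.000

0.000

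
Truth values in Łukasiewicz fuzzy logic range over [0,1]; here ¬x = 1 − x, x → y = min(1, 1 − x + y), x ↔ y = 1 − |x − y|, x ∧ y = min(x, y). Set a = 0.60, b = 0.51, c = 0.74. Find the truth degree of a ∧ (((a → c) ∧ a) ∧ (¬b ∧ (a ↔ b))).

a → c = min(1, 1 − 0.60 + 0.74) = min(1, 1.14) = 1.00
(a → c) ∧ a = min(1.00, 0.60) = 0.60
¬b = 1 − 0.51 = 0.49
a ↔ b = 1 − |0.60 − 0.51| = 1 − 0.09 = 0.91
¬b ∧ (a ↔ b) = min(0.49, 0.91) = 0.49
((a → c) ∧ a) ∧ (¬b ∧ (a ↔ b)) = min(0.60, 0.49) = 0.49
a ∧ (((a → c) ∧ a) ∧ (¬b ∧ (a ↔ b))) = min(0.60, 0.49) = 0.49

0.49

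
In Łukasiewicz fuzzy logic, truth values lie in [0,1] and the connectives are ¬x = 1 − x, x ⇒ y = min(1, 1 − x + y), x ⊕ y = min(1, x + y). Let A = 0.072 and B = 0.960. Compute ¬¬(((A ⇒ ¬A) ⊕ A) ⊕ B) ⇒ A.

¬A = 1 − 0.072 = 0.928
A ⇒ ¬A = min(1, 1 − 0.072 + 0.928) = min(1, 1.856) = 1.000
(A ⇒ ¬A) ⊕ A = min(1, 1.000 + 0.072) = min(1, 1.072) = 1.000
((A ⇒ ¬A) ⊕ A) ⊕ B = min(1, 1.000 + 0.960) = min(1, 1.960) = 1.000
¬(((A ⇒ ¬A) ⊕ A) ⊕ B) = 1 − 1.000 = 0.000
¬¬(((A ⇒ ¬A) ⊕ A) ⊕ B) = 1 − 0.000 = 1.000
¬¬(((A ⇒ ¬A) ⊕ A) ⊕ B) ⇒ A = min(1, 1 − 1.000 + 0.072) = min(1, 0.072) = 0.072

0.072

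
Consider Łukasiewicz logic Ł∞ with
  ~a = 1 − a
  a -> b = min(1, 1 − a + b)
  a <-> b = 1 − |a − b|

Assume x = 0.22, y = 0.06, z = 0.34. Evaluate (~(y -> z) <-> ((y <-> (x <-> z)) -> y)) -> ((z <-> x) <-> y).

y -> z = min(1, 1 − 0.06 + 0.34) = min(1, 1.28) = 1.00
~(y -> z) = 1 − 1.00 = 0.00
x <-> z = 1 − |0.22 − 0.34| = 1 − 0.12 = 0.88
y <-> (x <-> z) = 1 − |0.06 − 0.88| = 1 − 0.82 = 0.18
(y <-> (x <-> z)) -> y = min(1, 1 − 0.18 + 0.06) = min(1, 0.88) = 0.88
~(y -> z) <-> ((y <-> (x <-> z)) -> y) = 1 − |0.00 − 0.88| = 1 − 0.88 = 0.12
z <-> x = 1 − |0.34 − 0.22| = 1 − 0.12 = 0.88
(z <-> x) <-> y = 1 − |0.88 − 0.06| = 1 − 0.82 = 0.18
(~(y -> z) <-> ((y <-> (x <-> z)) -> y)) -> ((z <-> x) <-> y) = min(1, 1 − 0.12 + 0.18) = min(1, 1.06) = 1.00

1.00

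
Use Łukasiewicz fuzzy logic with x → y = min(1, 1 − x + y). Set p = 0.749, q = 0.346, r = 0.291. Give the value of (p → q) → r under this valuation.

0.694

p → q = min(1, 1 − 0.749 + 0.346) = min(1, 0.597) = 0.597
(p → q) → r = min(1, 1 − 0.597 + 0.291) = min(1, 0.694) = 0.694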